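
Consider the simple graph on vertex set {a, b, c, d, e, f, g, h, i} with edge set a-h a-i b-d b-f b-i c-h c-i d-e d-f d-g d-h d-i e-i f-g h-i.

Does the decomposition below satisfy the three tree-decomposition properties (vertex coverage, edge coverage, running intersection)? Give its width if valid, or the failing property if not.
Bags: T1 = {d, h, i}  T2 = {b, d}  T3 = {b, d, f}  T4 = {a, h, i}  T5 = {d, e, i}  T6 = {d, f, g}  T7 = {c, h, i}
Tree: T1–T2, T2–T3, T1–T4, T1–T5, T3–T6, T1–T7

A tree decomposition must satisfy three properties: every vertex lies in some bag; for every edge, both endpoints lie together in some bag; and for every vertex, the bags containing it form a connected subtree. Here edge (i,b) lies in no bag, so the decomposition is invalid.

No — edge (i,b) lies in no bag.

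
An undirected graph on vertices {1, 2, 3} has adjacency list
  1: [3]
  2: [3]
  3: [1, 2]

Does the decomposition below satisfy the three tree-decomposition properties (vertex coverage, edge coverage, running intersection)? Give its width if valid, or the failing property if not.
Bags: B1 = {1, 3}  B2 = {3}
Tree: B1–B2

No — vertex 2 appears in no bag.

A tree decomposition must satisfy three properties: every vertex lies in some bag; for every edge, both endpoints lie together in some bag; and for every vertex, the bags containing it form a connected subtree. Here vertex 2 appears in no bag, so the decomposition is invalid.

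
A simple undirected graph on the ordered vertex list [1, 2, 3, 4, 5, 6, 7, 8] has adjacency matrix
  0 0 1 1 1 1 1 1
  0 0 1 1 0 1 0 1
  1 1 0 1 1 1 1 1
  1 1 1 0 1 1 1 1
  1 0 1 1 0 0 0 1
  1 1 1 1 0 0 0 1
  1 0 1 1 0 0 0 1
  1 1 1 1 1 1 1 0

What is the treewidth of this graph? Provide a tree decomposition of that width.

Treewidth 4.
One such decomposition:
Bags: B1 = {1, 3, 4, 6, 8}  B2 = {1, 3, 4, 7, 8}  B3 = {1, 3, 4, 5, 8}  B4 = {2, 3, 4, 6, 8}
Tree: B1–B2, B2–B3, B1–B4

Each bag holds 5 vertices, so the decomposition has width 4, which upper-bounds the treewidth. Conversely, {1, 3, 4, 5, 8} is a clique of size 5, and the vertices of any clique must share a bag in every tree decomposition; so some bag has ≥ 5 vertices and tw(G) ≥ 4. Combining the bounds, tw(G) = 4.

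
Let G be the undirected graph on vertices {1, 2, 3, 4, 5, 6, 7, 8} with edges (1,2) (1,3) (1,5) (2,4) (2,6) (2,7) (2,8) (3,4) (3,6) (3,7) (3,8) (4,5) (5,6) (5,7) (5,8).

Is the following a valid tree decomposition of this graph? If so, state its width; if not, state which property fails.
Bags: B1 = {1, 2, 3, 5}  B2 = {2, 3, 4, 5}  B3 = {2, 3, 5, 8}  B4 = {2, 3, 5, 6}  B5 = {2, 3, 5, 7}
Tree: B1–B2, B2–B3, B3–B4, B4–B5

Yes; width 3.

Checking the three conditions: (i) the bags cover all of {1, 2, 3, 4, 5, 6, 7, 8}; (ii) for each edge, some bag contains both endpoints; (iii) the bags containing any fixed vertex form a subtree. All hold, so the decomposition is valid with width 4 − 1 = 3.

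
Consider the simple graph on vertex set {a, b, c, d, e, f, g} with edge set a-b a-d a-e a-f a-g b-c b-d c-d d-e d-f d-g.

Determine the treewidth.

A width-2 tree decomposition is:
Bags: B1 = {a, b, d}  B2 = {a, d, g}  B3 = {b, c, d}  B4 = {a, d, f}  B5 = {a, d, e}
Tree: B1–B2, B1–B3, B1–B4, B2–B5
Each bag holds 3 vertices, so the decomposition has width 2, which upper-bounds the treewidth. For the lower bound, the 3 vertices {b, c, d} are pairwise adjacent, and any tree decomposition puts a clique entirely inside one bag — forcing width ≥ 2. The upper and lower bounds meet at 2, so that is the treewidth.

2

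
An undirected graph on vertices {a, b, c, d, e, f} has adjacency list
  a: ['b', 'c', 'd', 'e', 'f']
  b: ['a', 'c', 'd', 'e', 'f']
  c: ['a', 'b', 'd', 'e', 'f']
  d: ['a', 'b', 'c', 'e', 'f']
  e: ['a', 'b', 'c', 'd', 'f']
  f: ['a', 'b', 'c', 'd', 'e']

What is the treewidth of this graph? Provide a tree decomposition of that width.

With just one bag of size 6, the width is 6 − 1 = 5, so tw(G) ≤ 5. On the other hand G contains the 6-clique {a, b, c, d, e, f}. A clique must lie in a single bag of any decomposition, so no decomposition can have width below 5. Therefore the treewidth is 5.

Treewidth 5.
One such decomposition:
Bags: B1 = {a, b, c, d, e, f}
Tree: (single bag)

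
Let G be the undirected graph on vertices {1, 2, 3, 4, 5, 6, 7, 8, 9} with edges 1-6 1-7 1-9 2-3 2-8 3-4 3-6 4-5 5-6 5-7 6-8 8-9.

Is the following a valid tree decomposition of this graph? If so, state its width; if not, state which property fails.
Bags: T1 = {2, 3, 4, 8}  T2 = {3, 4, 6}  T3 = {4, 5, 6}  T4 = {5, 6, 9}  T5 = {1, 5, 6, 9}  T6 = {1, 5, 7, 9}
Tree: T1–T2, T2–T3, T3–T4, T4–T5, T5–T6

No — edge (8,6) lies in no bag.

A tree decomposition must satisfy three properties: every vertex lies in some bag; for every edge, both endpoints lie together in some bag; and for every vertex, the bags containing it form a connected subtree. Here edge (8,6) lies in no bag, so the decomposition is invalid.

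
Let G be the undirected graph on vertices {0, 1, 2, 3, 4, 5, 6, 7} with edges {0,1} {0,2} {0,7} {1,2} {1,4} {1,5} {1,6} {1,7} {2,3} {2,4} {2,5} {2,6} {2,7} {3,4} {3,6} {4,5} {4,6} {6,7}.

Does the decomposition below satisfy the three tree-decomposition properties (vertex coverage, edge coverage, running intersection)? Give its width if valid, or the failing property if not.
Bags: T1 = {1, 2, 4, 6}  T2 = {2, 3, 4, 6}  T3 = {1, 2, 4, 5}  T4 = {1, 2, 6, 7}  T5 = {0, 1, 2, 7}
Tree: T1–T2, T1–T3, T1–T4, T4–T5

Checking the three conditions: (i) the bags cover all of {0, 1, 2, 3, 4, 5, 6, 7}; (ii) for each edge, some bag contains both endpoints; (iii) the bags containing any fixed vertex form a subtree. All hold, so the decomposition is valid with width 4 − 1 = 3.

Yes; width 3.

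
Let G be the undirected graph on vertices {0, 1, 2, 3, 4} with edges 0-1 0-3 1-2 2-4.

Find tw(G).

1

A width-1 tree decomposition is:
Bags: B1 = {0, 3}  B2 = {0, 1}  B3 = {1, 2}  B4 = {2, 4}
Tree: B1–B2, B2–B3, B3–B4
The largest bag has 2 vertices, giving width 1; this decomposition certifies tw(G) ≤ 1. G has an edge, so its treewidth is at least 1. Therefore the treewidth is 1.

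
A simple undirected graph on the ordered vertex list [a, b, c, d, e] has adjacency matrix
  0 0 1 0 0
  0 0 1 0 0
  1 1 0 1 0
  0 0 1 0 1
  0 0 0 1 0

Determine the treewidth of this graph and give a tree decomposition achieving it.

Treewidth 1.
One such decomposition:
Bags: B1 = {a, c}  B2 = {b, c}  B3 = {c, d}  B4 = {d, e}
Tree: B1–B2, B2–B3, B3–B4

Each bag holds 2 vertices, so the decomposition has width 1, which upper-bounds the treewidth. Since G has at least one edge (e.g. a–c), it is not an edgeless graph, so tw(G) ≥ 1. The upper and lower bounds meet at 1, so that is the treewidth.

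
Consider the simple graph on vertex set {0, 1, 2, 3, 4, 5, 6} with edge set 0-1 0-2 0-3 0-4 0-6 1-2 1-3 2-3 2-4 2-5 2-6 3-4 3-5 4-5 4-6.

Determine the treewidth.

A width-3 tree decomposition is:
Bags: B1 = {2, 3, 4, 5}  B2 = {0, 2, 3, 4}  B3 = {0, 1, 2, 3}  B4 = {0, 2, 4, 6}
Tree: B1–B2, B2–B3, B2–B4
Every bag has size at most 4, so the width is 4 − 1 = 3 and tw(G) ≤ 3. Conversely, {0, 1, 2, 3} is a clique of size 4, and the vertices of any clique must share a bag in every tree decomposition; so some bag has ≥ 4 vertices and tw(G) ≥ 3. Hence tw(G) = 3 exactly.

3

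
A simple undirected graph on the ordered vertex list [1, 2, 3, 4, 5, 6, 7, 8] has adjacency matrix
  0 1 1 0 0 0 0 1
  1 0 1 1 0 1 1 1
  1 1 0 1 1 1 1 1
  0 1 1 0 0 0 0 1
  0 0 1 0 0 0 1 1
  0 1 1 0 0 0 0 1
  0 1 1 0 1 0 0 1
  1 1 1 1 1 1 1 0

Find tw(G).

A width-3 tree decomposition is:
Bags: B1 = {2, 3, 6, 8}  B2 = {1, 2, 3, 8}  B3 = {2, 3, 7, 8}  B4 = {3, 5, 7, 8}  B5 = {2, 3, 4, 8}
Tree: B1–B2, B2–B3, B3–B4, B2–B5
The largest bag has 4 vertices, giving width 3; this decomposition certifies tw(G) ≤ 3. On the other hand G contains the 4-clique {1, 2, 3, 8}. A clique must lie in a single bag of any decomposition, so no decomposition can have width below 3. Hence tw(G) = 3 exactly.

3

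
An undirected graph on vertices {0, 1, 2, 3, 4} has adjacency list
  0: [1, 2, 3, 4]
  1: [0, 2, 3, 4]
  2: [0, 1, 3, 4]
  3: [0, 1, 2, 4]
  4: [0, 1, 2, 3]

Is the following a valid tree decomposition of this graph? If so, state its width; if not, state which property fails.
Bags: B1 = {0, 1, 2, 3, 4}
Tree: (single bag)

Yes; width 4.

Vertex coverage: the bags together contain {0, 1, 2, 3, 4}, the full vertex set. Edge coverage: each edge of G has both endpoints in at least one bag. Running intersection: for every vertex, the bags containing it form a connected subtree. All three properties hold, so this is a valid tree decomposition of width max|bag| − 1 = 4, and hence tw(G) ≤ 4.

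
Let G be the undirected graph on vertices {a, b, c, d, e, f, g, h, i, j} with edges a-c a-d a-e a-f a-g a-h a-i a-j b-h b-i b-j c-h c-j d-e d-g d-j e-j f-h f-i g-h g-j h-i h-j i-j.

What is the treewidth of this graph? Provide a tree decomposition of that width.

The largest bag has 4 vertices, giving width 3; this decomposition certifies tw(G) ≤ 3. Conversely, {a, d, g, j} is a clique of size 4, and the vertices of any clique must share a bag in every tree decomposition; so some bag has ≥ 4 vertices and tw(G) ≥ 3. The upper and lower bounds meet at 3, so that is the treewidth.

Treewidth 3.
One such decomposition:
Bags: B1 = {a, f, h, i}  B2 = {a, h, i, j}  B3 = {b, h, i, j}  B4 = {a, c, h, j}  B5 = {a, g, h, j}  B6 = {a, d, g, j}  B7 = {a, d, e, j}
Tree: B1–B2, B2–B3, B2–B4, B4–B5, B5–B6, B6–B7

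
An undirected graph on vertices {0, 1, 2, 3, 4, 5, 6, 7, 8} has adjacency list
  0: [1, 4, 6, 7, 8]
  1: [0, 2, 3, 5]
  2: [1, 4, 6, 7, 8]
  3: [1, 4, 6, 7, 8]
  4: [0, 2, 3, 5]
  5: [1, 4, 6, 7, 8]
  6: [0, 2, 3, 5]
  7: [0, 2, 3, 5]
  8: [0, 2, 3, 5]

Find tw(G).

A width-4 tree decomposition is:
Bags: B1 = {0, 2, 3, 5, 6}  B2 = {0, 2, 3, 5, 8}  B3 = {0, 2, 3, 5, 7}  B4 = {0, 1, 2, 3, 5}  B5 = {0, 2, 3, 4, 5}
Tree: B1–B2, B2–B3, B3–B4, B4–B5
Each bag holds 5 vertices, so the decomposition has width 4, which upper-bounds the treewidth. For the lower bound: the 5 vertex sets {2,6}, {0,8}, {5,7}, {3}, {1} are disjoint, each induces a connected subgraph, and every pair is joined by at least one edge of G. Contracting each set to a single vertex therefore yields K_{5} as a minor, and since treewidth is minor-monotone, tw(G) ≥ tw(K_{5}) = 4. Therefore the treewidth is 4.

4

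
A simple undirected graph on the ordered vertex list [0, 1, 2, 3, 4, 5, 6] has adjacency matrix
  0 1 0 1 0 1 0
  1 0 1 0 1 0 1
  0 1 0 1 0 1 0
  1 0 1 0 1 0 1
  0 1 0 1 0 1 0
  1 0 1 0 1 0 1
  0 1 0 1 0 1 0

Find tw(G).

3

A width-3 tree decomposition is:
Bags: B1 = {1, 3, 5, 6}  B2 = {1, 3, 4, 5}  B3 = {0, 1, 3, 5}  B4 = {1, 2, 3, 5}
Tree: B1–B2, B2–B3, B3–B4
Each bag holds 4 vertices, so the decomposition has width 3, which upper-bounds the treewidth. For the lower bound: the 4 vertex sets {3,6}, {1,4}, {5}, {0} are disjoint, each induces a connected subgraph, and every pair is joined by at least one edge of G. Contracting each set to a single vertex therefore yields K_{4} as a minor, and since treewidth is minor-monotone, tw(G) ≥ tw(K_{4}) = 3. Combining the bounds, tw(G) = 3.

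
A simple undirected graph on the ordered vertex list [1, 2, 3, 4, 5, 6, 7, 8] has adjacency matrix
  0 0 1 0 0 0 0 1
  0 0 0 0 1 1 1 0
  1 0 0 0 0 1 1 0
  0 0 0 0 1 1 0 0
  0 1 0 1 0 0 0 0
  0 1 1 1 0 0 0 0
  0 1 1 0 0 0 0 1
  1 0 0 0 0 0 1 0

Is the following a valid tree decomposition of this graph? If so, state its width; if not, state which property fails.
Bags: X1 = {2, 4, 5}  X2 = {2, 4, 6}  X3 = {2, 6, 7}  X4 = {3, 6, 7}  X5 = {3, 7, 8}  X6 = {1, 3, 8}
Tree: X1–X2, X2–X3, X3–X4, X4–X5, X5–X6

Yes; width 2.

Vertex coverage: the bags together contain {1, 2, 3, 4, 5, 6, 7, 8}, the full vertex set. Edge coverage: each edge of G has both endpoints in at least one bag. Running intersection: for every vertex, the bags containing it form a connected subtree. All three properties hold, so this is a valid tree decomposition of width max|bag| − 1 = 2, and hence tw(G) ≤ 2.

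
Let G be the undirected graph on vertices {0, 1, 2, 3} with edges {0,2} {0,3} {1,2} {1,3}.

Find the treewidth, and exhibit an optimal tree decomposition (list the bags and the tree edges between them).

Treewidth 2.
One optimal decomposition is:
Bags: B1 = {0, 1, 3}  B2 = {0, 1, 2}
Tree: B1–B2

Every bag has size at most 3, so the width is 3 − 1 = 2 and tw(G) ≤ 2. For the lower bound, G contains the cycle 1–3–0–2–1, so G is not a forest; only forests have treewidth ≤ 1, hence tw(G) ≥ 2. Hence tw(G) = 2 exactly.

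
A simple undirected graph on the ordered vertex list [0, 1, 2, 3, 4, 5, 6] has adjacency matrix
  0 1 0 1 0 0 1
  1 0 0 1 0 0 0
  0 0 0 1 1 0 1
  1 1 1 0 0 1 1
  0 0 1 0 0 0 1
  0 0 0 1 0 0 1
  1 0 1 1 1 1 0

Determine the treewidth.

2

A width-2 tree decomposition is:
Bags: B1 = {3, 5, 6}  B2 = {0, 3, 6}  B3 = {2, 3, 6}  B4 = {2, 4, 6}  B5 = {0, 1, 3}
Tree: B1–B2, B2–B3, B3–B4, B2–B5
Each bag holds 3 vertices, so the decomposition has width 2, which upper-bounds the treewidth. On the other hand G contains the 3-clique {0, 1, 3}. A clique must lie in a single bag of any decomposition, so no decomposition can have width below 2. Therefore the treewidth is 2.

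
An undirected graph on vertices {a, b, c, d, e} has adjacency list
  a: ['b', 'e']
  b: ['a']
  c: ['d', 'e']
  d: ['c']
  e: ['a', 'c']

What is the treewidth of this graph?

A width-1 tree decomposition is:
Bags: B1 = {c, d}  B2 = {c, e}  B3 = {a, e}  B4 = {a, b}
Tree: B1–B2, B2–B3, B3–B4
Each bag holds 2 vertices, so the decomposition has width 1, which upper-bounds the treewidth. G has an edge, so its treewidth is at least 1. Combining the bounds, tw(G) = 1.

1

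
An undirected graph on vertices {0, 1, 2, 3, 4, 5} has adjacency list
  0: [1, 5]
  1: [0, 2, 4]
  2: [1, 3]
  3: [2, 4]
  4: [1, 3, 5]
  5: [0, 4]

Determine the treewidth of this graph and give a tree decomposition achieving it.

Treewidth 2.
One such decomposition:
Bags: B1 = {0, 4, 5}  B2 = {0, 1, 4}  B3 = {1, 3, 4}  B4 = {1, 2, 3}
Tree: B1–B2, B2–B3, B3–B4

Each bag holds 3 vertices, so the decomposition has width 2, which upper-bounds the treewidth. Since 5–0–1–4–5 is a cycle in G, G is not acyclic. Forests are exactly the graphs of treewidth ≤ 1, so tw(G) ≥ 2. The upper and lower bounds meet at 2, so that is the treewidth.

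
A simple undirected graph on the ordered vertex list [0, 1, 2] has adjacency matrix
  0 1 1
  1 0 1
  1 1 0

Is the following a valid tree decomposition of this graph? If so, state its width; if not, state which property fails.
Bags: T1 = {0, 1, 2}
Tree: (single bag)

Checking the three conditions: (i) the bags cover all of {0, 1, 2}; (ii) for each edge, some bag contains both endpoints; (iii) the bags containing any fixed vertex form a subtree. All hold, so the decomposition is valid with width 3 − 1 = 2.

Yes; width 2.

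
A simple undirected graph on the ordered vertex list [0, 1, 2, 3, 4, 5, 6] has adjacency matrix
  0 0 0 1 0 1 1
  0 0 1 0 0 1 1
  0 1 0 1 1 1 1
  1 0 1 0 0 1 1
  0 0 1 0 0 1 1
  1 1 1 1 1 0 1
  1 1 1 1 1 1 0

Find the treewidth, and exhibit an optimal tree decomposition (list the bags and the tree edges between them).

Treewidth 3.
One such decomposition:
Bags: B1 = {2, 3, 5, 6}  B2 = {0, 3, 5, 6}  B3 = {2, 4, 5, 6}  B4 = {1, 2, 5, 6}
Tree: B1–B2, B1–B3, B1–B4

Each bag holds 4 vertices, so the decomposition has width 3, which upper-bounds the treewidth. On the other hand G contains the 4-clique {0, 3, 5, 6}. A clique must lie in a single bag of any decomposition, so no decomposition can have width below 3. Combining the bounds, tw(G) = 3.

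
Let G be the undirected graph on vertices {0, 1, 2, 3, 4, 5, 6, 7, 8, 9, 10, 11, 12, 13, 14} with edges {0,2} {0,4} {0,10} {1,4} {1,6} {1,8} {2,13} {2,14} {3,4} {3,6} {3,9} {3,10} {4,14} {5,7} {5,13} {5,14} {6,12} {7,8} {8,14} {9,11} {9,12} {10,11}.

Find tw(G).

3

A width-3 tree decomposition is:
Bags: B1 = {6, 9, 11, 12}  B2 = {3, 6, 9, 11}  B3 = {3, 6, 10, 11}  B4 = {1, 3, 6, 10}  B5 = {1, 3, 4, 10}  B6 = {0, 1, 4, 10}  B7 = {0, 1, 4, 8}  B8 = {0, 4, 8, 14}  B9 = {0, 2, 8, 14}  B10 = {2, 7, 8, 14}  B11 = {2, 5, 7, 14}  B12 = {2, 5, 7, 13}
Tree: B1–B2, B2–B3, B3–B4, B4–B5, B5–B6, B6–B7, B7–B8, B8–B9, B9–B10, B10–B11, B11–B12
The largest bag has 4 vertices, giving width 3; this decomposition certifies tw(G) ≤ 3. For the lower bound: the 4 vertex sets {9,11,12}, {6}, {3}, {0,1,4,10} are disjoint, each induces a connected subgraph, and every pair is joined by at least one edge of G. Contracting each set to a single vertex therefore yields K_{4} as a minor, and since treewidth is minor-monotone, tw(G) ≥ tw(K_{4}) = 3. Combining the bounds, tw(G) = 3.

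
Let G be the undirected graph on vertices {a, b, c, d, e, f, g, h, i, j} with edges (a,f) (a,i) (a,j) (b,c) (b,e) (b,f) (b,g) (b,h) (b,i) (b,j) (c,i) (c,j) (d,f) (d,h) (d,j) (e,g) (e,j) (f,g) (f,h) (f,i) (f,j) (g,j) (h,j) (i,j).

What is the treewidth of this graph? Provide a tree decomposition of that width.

Treewidth 3.
One optimal decomposition is:
Bags: B1 = {b, f, h, j}  B2 = {b, f, i, j}  B3 = {b, f, g, j}  B4 = {b, c, i, j}  B5 = {b, e, g, j}  B6 = {a, f, i, j}  B7 = {d, f, h, j}
Tree: B1–B2, B1–B3, B2–B4, B3–B5, B2–B6, B1–B7

Every bag has size at most 4, so the width is 4 − 1 = 3 and tw(G) ≤ 3. Conversely, {b, e, g, j} is a clique of size 4, and the vertices of any clique must share a bag in every tree decomposition; so some bag has ≥ 4 vertices and tw(G) ≥ 3. Therefore the treewidth is 3.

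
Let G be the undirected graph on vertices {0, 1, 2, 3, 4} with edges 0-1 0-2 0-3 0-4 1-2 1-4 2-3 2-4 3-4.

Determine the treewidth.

3

A width-3 tree decomposition is:
Bags: B1 = {0, 1, 2, 4}  B2 = {0, 2, 3, 4}
Tree: B1–B2
Every bag has size at most 4, so the width is 4 − 1 = 3 and tw(G) ≤ 3. Conversely, {0, 1, 2, 4} is a clique of size 4, and the vertices of any clique must share a bag in every tree decomposition; so some bag has ≥ 4 vertices and tw(G) ≥ 3. Therefore the treewidth is 3.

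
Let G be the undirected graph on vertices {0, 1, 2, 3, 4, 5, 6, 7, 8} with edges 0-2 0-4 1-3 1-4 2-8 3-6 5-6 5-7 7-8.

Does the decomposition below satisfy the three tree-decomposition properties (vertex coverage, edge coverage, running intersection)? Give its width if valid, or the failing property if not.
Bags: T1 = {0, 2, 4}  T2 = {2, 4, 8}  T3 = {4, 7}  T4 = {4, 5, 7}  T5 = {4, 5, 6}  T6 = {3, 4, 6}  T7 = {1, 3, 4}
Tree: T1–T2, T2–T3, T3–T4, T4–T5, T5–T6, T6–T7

A tree decomposition must satisfy three properties: every vertex lies in some bag; for every edge, both endpoints lie together in some bag; and for every vertex, the bags containing it form a connected subtree. Here edge (8,7) lies in no bag, so the decomposition is invalid.

No — edge (8,7) lies in no bag.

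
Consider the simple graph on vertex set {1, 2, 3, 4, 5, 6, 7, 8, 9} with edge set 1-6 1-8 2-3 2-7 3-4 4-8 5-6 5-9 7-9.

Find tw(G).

2

A width-2 tree decomposition is:
Bags: B1 = {2, 3, 4}  B2 = {2, 4, 8}  B3 = {1, 2, 8}  B4 = {1, 2, 6}  B5 = {2, 5, 6}  B6 = {2, 5, 9}  B7 = {2, 7, 9}
Tree: B1–B2, B2–B3, B3–B4, B4–B5, B5–B6, B6–B7
Each bag holds 3 vertices, so the decomposition has width 2, which upper-bounds the treewidth. Since 2–3–4–8–1–6–5–9–7–2 is a cycle in G, G is not acyclic. Forests are exactly the graphs of treewidth ≤ 1, so tw(G) ≥ 2. Combining the bounds, tw(G) = 2.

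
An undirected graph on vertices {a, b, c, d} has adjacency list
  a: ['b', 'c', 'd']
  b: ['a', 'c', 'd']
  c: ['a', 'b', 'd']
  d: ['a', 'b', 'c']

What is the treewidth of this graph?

3

A width-3 tree decomposition is:
Bags: B1 = {a, b, c, d}
Tree: (single bag)
With just one bag of size 4, the width is 4 − 1 = 3, so tw(G) ≤ 3. Conversely, {a, b, c, d} is a clique of size 4, and the vertices of any clique must share a bag in every tree decomposition; so some bag has ≥ 4 vertices and tw(G) ≥ 3. The upper and lower bounds meet at 3, so that is the treewidth.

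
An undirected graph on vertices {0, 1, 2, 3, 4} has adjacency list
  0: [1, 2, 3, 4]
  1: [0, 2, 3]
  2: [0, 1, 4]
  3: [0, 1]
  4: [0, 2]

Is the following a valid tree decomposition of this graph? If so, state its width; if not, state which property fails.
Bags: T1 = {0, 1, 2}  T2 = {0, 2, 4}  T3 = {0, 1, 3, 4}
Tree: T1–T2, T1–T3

A tree decomposition must satisfy three properties: every vertex lies in some bag; for every edge, both endpoints lie together in some bag; and for every vertex, the bags containing it form a connected subtree. Here bags containing vertex 4 are not connected in the tree, so the decomposition is invalid.

No — bags containing vertex 4 are not connected in the tree.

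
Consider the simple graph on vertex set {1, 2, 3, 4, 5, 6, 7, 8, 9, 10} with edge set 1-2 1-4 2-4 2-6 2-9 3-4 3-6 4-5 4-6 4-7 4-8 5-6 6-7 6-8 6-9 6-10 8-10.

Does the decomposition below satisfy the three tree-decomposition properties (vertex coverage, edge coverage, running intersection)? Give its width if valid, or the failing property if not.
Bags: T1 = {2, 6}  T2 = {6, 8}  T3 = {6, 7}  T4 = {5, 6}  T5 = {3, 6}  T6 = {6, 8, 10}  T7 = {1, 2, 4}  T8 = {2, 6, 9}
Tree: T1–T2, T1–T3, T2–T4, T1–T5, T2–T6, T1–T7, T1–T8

A tree decomposition must satisfy three properties: every vertex lies in some bag; for every edge, both endpoints lie together in some bag; and for every vertex, the bags containing it form a connected subtree. Here edge (4,6) lies in no bag, so the decomposition is invalid.

No — edge (4,6) lies in no bag.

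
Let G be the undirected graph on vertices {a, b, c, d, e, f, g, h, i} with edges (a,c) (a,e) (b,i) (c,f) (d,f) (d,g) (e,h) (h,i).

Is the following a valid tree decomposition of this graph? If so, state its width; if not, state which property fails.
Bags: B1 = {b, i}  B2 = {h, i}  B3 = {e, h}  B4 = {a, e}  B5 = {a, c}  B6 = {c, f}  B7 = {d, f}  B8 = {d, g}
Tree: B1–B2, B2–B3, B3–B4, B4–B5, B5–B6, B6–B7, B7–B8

Yes; width 1.

Checking the three conditions: (i) the bags cover all of {a, b, c, d, e, f, g, h, i}; (ii) for each edge, some bag contains both endpoints; (iii) the bags containing any fixed vertex form a subtree. All hold, so the decomposition is valid with width 2 − 1 = 1.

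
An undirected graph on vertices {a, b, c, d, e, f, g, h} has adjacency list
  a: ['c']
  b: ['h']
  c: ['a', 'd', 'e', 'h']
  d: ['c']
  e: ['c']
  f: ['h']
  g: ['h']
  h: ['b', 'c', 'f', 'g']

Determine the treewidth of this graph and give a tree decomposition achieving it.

The largest bag has 2 vertices, giving width 1; this decomposition certifies tw(G) ≤ 1. G has an edge, so its treewidth is at least 1. Therefore the treewidth is 1.

Treewidth 1.
Bags: B1 = {c, h}  B2 = {b, h}  B3 = {c, e}  B4 = {a, c}  B5 = {f, h}  B6 = {g, h}  B7 = {c, d}
Tree: B1–B2, B1–B3, B3–B4, B1–B5, B2–B6, B3–B7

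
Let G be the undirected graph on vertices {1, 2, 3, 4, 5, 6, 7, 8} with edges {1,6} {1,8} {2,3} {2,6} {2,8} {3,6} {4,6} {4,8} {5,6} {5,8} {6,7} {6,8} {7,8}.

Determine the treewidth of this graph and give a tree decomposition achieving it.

Every bag has size at most 3, so the width is 3 − 1 = 2 and tw(G) ≤ 2. Conversely, {1, 6, 8} is a clique of size 3, and the vertices of any clique must share a bag in every tree decomposition; so some bag has ≥ 3 vertices and tw(G) ≥ 2. Combining the bounds, tw(G) = 2.

Treewidth 2.
One such decomposition:
Bags: B1 = {5, 6, 8}  B2 = {4, 6, 8}  B3 = {2, 6, 8}  B4 = {2, 3, 6}  B5 = {6, 7, 8}  B6 = {1, 6, 8}
Tree: B1–B2, B1–B3, B3–B4, B1–B5, B5–B6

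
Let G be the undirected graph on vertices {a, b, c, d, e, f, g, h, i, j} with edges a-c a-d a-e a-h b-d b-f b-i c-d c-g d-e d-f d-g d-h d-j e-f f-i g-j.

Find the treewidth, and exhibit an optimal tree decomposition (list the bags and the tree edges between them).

Treewidth 2.
One such decomposition:
Bags: B1 = {d, e, f}  B2 = {a, d, e}  B3 = {a, c, d}  B4 = {b, d, f}  B5 = {b, f, i}  B6 = {a, d, h}  B7 = {c, d, g}  B8 = {d, g, j}
Tree: B1–B2, B2–B3, B1–B4, B4–B5, B2–B6, B3–B7, B7–B8

Each bag holds 3 vertices, so the decomposition has width 2, which upper-bounds the treewidth. For the lower bound, the 3 vertices {d, e, f} are pairwise adjacent, and any tree decomposition puts a clique entirely inside one bag — forcing width ≥ 2. Combining the bounds, tw(G) = 2.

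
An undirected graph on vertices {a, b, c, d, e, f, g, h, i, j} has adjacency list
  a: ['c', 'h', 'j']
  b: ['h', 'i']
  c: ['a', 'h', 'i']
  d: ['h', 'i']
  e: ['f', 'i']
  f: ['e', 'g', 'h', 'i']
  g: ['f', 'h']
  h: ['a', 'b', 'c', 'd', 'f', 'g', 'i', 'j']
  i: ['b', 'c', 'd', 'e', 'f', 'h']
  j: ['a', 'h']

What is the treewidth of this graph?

A width-2 tree decomposition is:
Bags: B1 = {a, c, h}  B2 = {a, h, j}  B3 = {c, h, i}  B4 = {d, h, i}  B5 = {f, h, i}  B6 = {f, g, h}  B7 = {e, f, i}  B8 = {b, h, i}
Tree: B1–B2, B1–B3, B3–B4, B4–B5, B5–B6, B5–B7, B5–B8
Each bag holds 3 vertices, so the decomposition has width 2, which upper-bounds the treewidth. On the other hand G contains the 3-clique {e, f, i}. A clique must lie in a single bag of any decomposition, so no decomposition can have width below 2. Therefore the treewidth is 2.

2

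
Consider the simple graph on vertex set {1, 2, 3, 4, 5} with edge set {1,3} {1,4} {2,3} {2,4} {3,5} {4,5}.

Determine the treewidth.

A width-2 tree decomposition is:
Bags: B1 = {2, 3, 4}  B2 = {3, 4, 5}  B3 = {1, 3, 4}
Tree: B1–B2, B2–B3
Each bag holds 3 vertices, so the decomposition has width 2, which upper-bounds the treewidth. For the lower bound, G contains the cycle 2–3–5–4–2, so G is not a forest; only forests have treewidth ≤ 1, hence tw(G) ≥ 2. Combining the bounds, tw(G) = 2.

2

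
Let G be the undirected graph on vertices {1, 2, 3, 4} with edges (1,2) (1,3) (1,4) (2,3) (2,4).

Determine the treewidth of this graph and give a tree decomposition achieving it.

The largest bag has 3 vertices, giving width 2; this decomposition certifies tw(G) ≤ 2. On the other hand G contains the 3-clique {1, 2, 3}. A clique must lie in a single bag of any decomposition, so no decomposition can have width below 2. Therefore the treewidth is 2.

Treewidth 2.
Bags: B1 = {1, 2, 3}  B2 = {1, 2, 4}
Tree: B1–B2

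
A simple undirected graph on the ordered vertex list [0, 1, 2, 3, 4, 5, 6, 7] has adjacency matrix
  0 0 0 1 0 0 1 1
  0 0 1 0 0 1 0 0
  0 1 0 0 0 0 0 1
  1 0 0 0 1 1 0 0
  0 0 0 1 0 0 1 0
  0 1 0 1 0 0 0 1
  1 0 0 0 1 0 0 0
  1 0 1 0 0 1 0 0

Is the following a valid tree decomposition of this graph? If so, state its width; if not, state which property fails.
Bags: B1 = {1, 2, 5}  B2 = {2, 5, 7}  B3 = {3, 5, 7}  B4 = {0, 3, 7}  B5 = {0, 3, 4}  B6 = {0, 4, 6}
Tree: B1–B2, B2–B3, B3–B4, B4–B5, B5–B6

Every vertex of G appears in some bag (union = {0, 1, 2, 3, 4, 5, 6, 7}); every edge is covered by a bag; and for each vertex v the set of bags containing v is connected in the bag tree. The decomposition is therefore valid. The largest bag has 3 vertices, so the width is 2.

Yes; width 2.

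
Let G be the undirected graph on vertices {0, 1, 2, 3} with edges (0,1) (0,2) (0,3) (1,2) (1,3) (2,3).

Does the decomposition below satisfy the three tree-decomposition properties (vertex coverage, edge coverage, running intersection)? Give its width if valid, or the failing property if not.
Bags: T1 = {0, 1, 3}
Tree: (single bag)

A tree decomposition must satisfy three properties: every vertex lies in some bag; for every edge, both endpoints lie together in some bag; and for every vertex, the bags containing it form a connected subtree. Here vertex 2 appears in no bag, so the decomposition is invalid.

No — vertex 2 appears in no bag.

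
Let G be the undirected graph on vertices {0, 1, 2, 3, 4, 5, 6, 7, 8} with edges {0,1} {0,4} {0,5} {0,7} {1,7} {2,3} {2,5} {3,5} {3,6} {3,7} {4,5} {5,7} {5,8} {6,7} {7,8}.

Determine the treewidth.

2

A width-2 tree decomposition is:
Bags: B1 = {3, 5, 7}  B2 = {0, 5, 7}  B3 = {3, 6, 7}  B4 = {5, 7, 8}  B5 = {2, 3, 5}  B6 = {0, 1, 7}  B7 = {0, 4, 5}
Tree: B1–B2, B1–B3, B1–B4, B1–B5, B2–B6, B2–B7
The largest bag has 3 vertices, giving width 2; this decomposition certifies tw(G) ≤ 2. On the other hand G contains the 3-clique {0, 1, 7}. A clique must lie in a single bag of any decomposition, so no decomposition can have width below 2. The upper and lower bounds meet at 2, so that is the treewidth.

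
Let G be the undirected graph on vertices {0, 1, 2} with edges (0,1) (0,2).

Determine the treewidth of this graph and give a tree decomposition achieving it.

Treewidth 1.
One such decomposition:
Bags: B1 = {0, 1}  B2 = {0, 2}
Tree: B1–B2

Every bag has size at most 2, so the width is 2 − 1 = 1 and tw(G) ≤ 1. G has an edge, so its treewidth is at least 1. Therefore the treewidth is 1.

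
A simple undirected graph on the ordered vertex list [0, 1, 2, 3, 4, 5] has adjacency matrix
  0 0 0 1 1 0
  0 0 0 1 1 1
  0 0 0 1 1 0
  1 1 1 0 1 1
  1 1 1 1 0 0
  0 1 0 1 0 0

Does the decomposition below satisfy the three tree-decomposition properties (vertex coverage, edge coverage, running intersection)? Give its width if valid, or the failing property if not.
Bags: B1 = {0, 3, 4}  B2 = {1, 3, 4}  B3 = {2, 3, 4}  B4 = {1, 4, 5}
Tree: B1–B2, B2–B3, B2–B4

No — edge (3,5) lies in no bag.

A tree decomposition must satisfy three properties: every vertex lies in some bag; for every edge, both endpoints lie together in some bag; and for every vertex, the bags containing it form a connected subtree. Here edge (3,5) lies in no bag, so the decomposition is invalid.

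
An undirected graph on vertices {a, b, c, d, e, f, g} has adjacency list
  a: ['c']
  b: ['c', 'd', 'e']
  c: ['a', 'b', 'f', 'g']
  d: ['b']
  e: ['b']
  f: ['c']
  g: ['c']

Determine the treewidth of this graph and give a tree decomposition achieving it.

Each bag holds 2 vertices, so the decomposition has width 1, which upper-bounds the treewidth. Since G has at least one edge (e.g. e–b), it is not an edgeless graph, so tw(G) ≥ 1. Combining the bounds, tw(G) = 1.

Treewidth 1.
One such decomposition:
Bags: B1 = {b, e}  B2 = {b, c}  B3 = {a, c}  B4 = {c, g}  B5 = {b, d}  B6 = {c, f}
Tree: B1–B2, B2–B3, B3–B4, B2–B5, B4–B6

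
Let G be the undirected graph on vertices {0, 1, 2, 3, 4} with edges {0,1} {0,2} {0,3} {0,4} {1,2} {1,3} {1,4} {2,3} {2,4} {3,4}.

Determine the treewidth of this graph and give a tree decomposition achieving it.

A single bag containing all 5 vertices is trivially a valid decomposition of width 4. Conversely, {0, 1, 2, 3, 4} is a clique of size 5, and the vertices of any clique must share a bag in every tree decomposition; so some bag has ≥ 5 vertices and tw(G) ≥ 4. Combining the bounds, tw(G) = 4.

Treewidth 4.
Bags: B1 = {0, 1, 2, 3, 4}
Tree: (single bag)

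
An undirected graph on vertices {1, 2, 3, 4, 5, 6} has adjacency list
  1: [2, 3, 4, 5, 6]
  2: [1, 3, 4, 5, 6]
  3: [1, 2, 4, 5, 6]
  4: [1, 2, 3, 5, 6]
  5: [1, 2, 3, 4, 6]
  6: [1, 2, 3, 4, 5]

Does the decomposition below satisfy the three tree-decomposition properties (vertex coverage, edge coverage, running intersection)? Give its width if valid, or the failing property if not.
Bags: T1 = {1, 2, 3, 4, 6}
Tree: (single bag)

A tree decomposition must satisfy three properties: every vertex lies in some bag; for every edge, both endpoints lie together in some bag; and for every vertex, the bags containing it form a connected subtree. Here vertex 5 appears in no bag, so the decomposition is invalid.

No — vertex 5 appears in no bag.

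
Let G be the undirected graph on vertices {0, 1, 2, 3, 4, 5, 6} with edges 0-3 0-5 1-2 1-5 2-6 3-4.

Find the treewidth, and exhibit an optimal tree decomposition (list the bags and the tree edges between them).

The largest bag has 2 vertices, giving width 1; this decomposition certifies tw(G) ≤ 1. Any graph with an edge has treewidth ≥ 1, and G has the edge 6–2. The upper and lower bounds meet at 1, so that is the treewidth.

Treewidth 1.
One optimal decomposition is:
Bags: B1 = {2, 6}  B2 = {1, 2}  B3 = {1, 5}  B4 = {0, 5}  B5 = {0, 3}  B6 = {3, 4}
Tree: B1–B2, B2–B3, B3–B4, B4–B5, B5–B6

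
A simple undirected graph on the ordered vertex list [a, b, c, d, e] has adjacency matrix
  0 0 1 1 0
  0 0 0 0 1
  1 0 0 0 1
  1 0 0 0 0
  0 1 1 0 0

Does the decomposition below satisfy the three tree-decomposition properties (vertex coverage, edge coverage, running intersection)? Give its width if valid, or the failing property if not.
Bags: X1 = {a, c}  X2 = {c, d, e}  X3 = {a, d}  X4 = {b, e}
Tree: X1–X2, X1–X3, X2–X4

No — bags containing vertex d are not connected in the tree.

A tree decomposition must satisfy three properties: every vertex lies in some bag; for every edge, both endpoints lie together in some bag; and for every vertex, the bags containing it form a connected subtree. Here bags containing vertex d are not connected in the tree, so the decomposition is invalid.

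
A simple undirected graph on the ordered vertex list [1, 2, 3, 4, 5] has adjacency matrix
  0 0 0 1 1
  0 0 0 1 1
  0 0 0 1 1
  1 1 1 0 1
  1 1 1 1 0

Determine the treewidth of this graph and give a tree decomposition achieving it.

Treewidth 2.
One optimal decomposition is:
Bags: B1 = {1, 4, 5}  B2 = {2, 4, 5}  B3 = {3, 4, 5}
Tree: B1–B2, B1–B3

Every bag has size at most 3, so the width is 3 − 1 = 2 and tw(G) ≤ 2. Conversely, {1, 4, 5} is a clique of size 3, and the vertices of any clique must share a bag in every tree decomposition; so some bag has ≥ 3 vertices and tw(G) ≥ 2. Hence tw(G) = 2 exactly.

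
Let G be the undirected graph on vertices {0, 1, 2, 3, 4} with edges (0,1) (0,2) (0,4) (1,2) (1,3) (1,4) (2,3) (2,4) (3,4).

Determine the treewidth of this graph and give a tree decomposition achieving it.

Treewidth 3.
Bags: B1 = {1, 2, 3, 4}  B2 = {0, 1, 2, 4}
Tree: B1–B2

The largest bag has 4 vertices, giving width 3; this decomposition certifies tw(G) ≤ 3. Conversely, {0, 1, 2, 4} is a clique of size 4, and the vertices of any clique must share a bag in every tree decomposition; so some bag has ≥ 4 vertices and tw(G) ≥ 3. Therefore the treewidth is 3.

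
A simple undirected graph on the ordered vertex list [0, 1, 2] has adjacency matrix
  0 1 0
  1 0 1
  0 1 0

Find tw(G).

A width-1 tree decomposition is:
Bags: B1 = {1, 2}  B2 = {0, 1}
Tree: B1–B2
Each bag holds 2 vertices, so the decomposition has width 1, which upper-bounds the treewidth. Any graph with an edge has treewidth ≥ 1, and G has the edge 2–1. Combining the bounds, tw(G) = 1.

1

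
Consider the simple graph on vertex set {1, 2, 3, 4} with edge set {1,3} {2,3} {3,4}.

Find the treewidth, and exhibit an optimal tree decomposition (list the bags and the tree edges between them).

The largest bag has 2 vertices, giving width 1; this decomposition certifies tw(G) ≤ 1. G has an edge, so its treewidth is at least 1. Therefore the treewidth is 1.

Treewidth 1.
One such decomposition:
Bags: B1 = {3, 4}  B2 = {2, 3}  B3 = {1, 3}
Tree: B1–B2, B1–B3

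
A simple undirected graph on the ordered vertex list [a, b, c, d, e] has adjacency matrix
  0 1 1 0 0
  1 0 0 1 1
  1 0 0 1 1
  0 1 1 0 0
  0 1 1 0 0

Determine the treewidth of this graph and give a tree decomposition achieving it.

Treewidth 2.
One such decomposition:
Bags: B1 = {a, b, c}  B2 = {b, c, e}  B3 = {b, c, d}
Tree: B1–B2, B2–B3

Each bag holds 3 vertices, so the decomposition has width 2, which upper-bounds the treewidth. Since c–a–b–e–c is a cycle in G, G is not acyclic. Forests are exactly the graphs of treewidth ≤ 1, so tw(G) ≥ 2. Combining the bounds, tw(G) = 2.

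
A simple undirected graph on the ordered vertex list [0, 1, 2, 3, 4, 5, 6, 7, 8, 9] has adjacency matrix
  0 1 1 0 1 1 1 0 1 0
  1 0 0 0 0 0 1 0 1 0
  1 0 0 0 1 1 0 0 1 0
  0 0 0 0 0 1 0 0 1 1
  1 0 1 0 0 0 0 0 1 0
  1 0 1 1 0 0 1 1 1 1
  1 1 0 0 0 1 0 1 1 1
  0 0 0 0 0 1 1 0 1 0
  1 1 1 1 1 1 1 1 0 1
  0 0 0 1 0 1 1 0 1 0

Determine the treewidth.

A width-3 tree decomposition is:
Bags: B1 = {0, 5, 6, 8}  B2 = {5, 6, 8, 9}  B3 = {5, 6, 7, 8}  B4 = {0, 2, 5, 8}  B5 = {0, 1, 6, 8}  B6 = {3, 5, 8, 9}  B7 = {0, 2, 4, 8}
Tree: B1–B2, B1–B3, B1–B4, B1–B5, B2–B6, B4–B7
The largest bag has 4 vertices, giving width 3; this decomposition certifies tw(G) ≤ 3. For the lower bound, the 4 vertices {0, 1, 6, 8} are pairwise adjacent, and any tree decomposition puts a clique entirely inside one bag — forcing width ≥ 3. The upper and lower bounds meet at 3, so that is the treewidth.

3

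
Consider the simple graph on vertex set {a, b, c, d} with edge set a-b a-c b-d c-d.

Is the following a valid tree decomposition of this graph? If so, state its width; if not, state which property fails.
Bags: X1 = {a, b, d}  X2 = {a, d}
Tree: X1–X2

A tree decomposition must satisfy three properties: every vertex lies in some bag; for every edge, both endpoints lie together in some bag; and for every vertex, the bags containing it form a connected subtree. Here vertex c appears in no bag, so the decomposition is invalid.

No — vertex c appears in no bag.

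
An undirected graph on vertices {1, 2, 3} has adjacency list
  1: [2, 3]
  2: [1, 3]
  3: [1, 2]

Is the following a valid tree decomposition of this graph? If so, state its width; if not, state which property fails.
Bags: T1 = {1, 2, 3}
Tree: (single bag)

Every vertex of G appears in some bag (union = {1, 2, 3}); every edge is covered by a bag; and for each vertex v the set of bags containing v is connected in the bag tree. The decomposition is therefore valid. The largest bag has 3 vertices, so the width is 2.

Yes; width 2.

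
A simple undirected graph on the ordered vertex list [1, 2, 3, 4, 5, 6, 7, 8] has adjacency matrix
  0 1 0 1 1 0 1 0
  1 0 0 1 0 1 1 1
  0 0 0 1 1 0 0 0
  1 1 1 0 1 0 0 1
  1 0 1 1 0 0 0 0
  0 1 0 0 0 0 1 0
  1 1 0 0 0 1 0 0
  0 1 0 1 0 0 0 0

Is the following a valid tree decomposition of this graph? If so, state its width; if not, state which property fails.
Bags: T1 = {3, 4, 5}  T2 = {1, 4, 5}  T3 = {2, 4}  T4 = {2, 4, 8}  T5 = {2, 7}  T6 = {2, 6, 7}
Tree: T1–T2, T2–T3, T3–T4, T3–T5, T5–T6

No — edge (1,2) lies in no bag.

A tree decomposition must satisfy three properties: every vertex lies in some bag; for every edge, both endpoints lie together in some bag; and for every vertex, the bags containing it form a connected subtree. Here edge (1,2) lies in no bag, so the decomposition is invalid.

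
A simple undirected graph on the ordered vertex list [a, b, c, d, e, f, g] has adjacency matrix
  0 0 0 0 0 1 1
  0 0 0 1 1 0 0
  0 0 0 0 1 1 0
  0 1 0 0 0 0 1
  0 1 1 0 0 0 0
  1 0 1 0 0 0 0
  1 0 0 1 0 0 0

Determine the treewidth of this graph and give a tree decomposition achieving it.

Every bag has size at most 3, so the width is 3 − 1 = 2 and tw(G) ≤ 2. The edges e–c–f–a–g–d–b–e form a cycle, so G is not a tree and its treewidth is at least 2. The upper and lower bounds meet at 2, so that is the treewidth.

Treewidth 2.
One such decomposition:
Bags: B1 = {c, e, f}  B2 = {a, e, f}  B3 = {a, e, g}  B4 = {d, e, g}  B5 = {b, d, e}
Tree: B1–B2, B2–B3, B3–B4, B4–B5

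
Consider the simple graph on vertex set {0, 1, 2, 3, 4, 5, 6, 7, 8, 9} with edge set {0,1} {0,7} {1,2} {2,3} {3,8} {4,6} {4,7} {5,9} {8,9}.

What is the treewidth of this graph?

1

A width-1 tree decomposition is:
Bags: B1 = {4, 6}  B2 = {4, 7}  B3 = {0, 7}  B4 = {0, 1}  B5 = {1, 2}  B6 = {2, 3}  B7 = {3, 8}  B8 = {8, 9}  B9 = {5, 9}
Tree: B1–B2, B2–B3, B3–B4, B4–B5, B5–B6, B6–B7, B7–B8, B8–B9
The largest bag has 2 vertices, giving width 1; this decomposition certifies tw(G) ≤ 1. Any graph with an edge has treewidth ≥ 1, and G has the edge 6–4. Therefore the treewidth is 1.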